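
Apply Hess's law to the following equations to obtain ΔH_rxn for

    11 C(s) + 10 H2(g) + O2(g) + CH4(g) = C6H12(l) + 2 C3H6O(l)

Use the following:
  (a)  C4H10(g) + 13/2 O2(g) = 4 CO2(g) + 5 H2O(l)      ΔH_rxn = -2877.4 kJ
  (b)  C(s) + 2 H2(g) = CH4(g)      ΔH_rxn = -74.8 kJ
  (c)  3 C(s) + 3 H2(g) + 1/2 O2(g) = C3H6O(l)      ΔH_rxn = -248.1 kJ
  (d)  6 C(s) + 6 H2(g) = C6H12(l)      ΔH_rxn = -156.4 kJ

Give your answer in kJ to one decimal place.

(a): not needed.
(b) reversed: +74.8 kJ
(c) × 2: (2)·(-248.1) = -496.2 kJ
(d) as written: -156.4 kJ
By Hess's law, ΔH_rxn = (+74.8) + (-496.2) + (-156.4) = -577.8 kJ

ΔH_rxn = -577.8 kJ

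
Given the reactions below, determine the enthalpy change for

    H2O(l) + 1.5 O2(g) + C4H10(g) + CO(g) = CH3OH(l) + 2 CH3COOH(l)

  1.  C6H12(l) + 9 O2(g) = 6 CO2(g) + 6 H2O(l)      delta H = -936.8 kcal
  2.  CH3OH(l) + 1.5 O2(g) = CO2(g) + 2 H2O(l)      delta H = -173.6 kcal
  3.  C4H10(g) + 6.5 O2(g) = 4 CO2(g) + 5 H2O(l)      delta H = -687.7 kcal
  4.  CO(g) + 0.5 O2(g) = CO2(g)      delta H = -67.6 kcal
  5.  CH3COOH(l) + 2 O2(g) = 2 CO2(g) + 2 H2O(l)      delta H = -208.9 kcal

eq. 1: not needed.
eq. 2 reversed: +173.6 kcal
eq. 3 as written: -687.7 kcal
eq. 4 as written: -67.6 kcal
eq. 5 reversed and × 2: (-2)·(-208.9) = +417.8 kcal
delta H = (-1)·(-173.6) + (1)·(-687.7) + (1)·(-67.6) + (-2)·(-208.9) = -163.9 kcal

delta H = -163.9 kcal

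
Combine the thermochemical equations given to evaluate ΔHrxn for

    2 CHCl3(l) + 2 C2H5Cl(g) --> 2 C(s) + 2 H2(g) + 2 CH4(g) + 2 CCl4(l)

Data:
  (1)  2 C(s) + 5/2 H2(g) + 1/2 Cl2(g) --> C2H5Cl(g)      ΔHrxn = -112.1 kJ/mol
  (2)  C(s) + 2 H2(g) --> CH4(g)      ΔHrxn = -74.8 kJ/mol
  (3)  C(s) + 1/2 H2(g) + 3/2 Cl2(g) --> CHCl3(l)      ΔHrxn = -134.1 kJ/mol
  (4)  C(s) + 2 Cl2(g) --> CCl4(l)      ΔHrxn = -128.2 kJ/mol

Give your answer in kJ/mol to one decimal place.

(1) reversed and × 2: (-2)·(-112.1) = +224.2 kJ/mol
(2) × 2: (2)·(-74.8) = -149.6 kJ/mol
(3) reversed and × 2: (-2)·(-134.1) = +268.2 kJ/mol
(4) × 2: (2)·(-128.2) = -256.4 kJ/mol
Combining the equations, ΔHrxn = (+224.2) + (-149.6) + (+268.2) + (-256.4) = 86.4 kJ/mol

ΔHrxn = 86.4 kJ/mol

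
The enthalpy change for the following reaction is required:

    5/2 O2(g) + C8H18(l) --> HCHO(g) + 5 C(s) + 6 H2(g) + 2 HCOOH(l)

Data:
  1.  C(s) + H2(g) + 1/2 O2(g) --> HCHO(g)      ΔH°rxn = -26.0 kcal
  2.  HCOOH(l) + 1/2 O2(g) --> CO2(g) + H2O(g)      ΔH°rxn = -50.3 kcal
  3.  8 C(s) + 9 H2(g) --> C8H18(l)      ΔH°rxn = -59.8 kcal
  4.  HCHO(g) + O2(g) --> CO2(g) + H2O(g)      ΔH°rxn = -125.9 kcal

eq. 1 × 3: (3)·(-26.0) = -78.0 kcal
eq. 2 reversed and × 2: (-2)·(-50.3) = +100.6 kcal
eq. 3 reversed: +59.8 kcal
eq. 4 × 2: (2)·(-125.9) = -251.8 kcal
ΔH°rxn = (-78.0) + (+100.6) + (+59.8) + (-251.8) = -169.4 kcal

ΔH°rxn = -169.4 kcal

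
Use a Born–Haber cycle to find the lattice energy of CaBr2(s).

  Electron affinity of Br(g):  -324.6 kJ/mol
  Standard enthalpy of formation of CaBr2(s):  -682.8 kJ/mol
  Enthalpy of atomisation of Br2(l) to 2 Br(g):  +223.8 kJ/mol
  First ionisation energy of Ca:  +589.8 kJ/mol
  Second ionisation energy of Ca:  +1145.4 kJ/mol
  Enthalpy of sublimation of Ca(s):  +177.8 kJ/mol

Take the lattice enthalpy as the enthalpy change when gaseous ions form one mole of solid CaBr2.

ΔHf° = 1·ΔHsub + 1·(ΣIE) + 1·D(Br2) + 2·EA + U
-682.8 = 1·(+177.8) + 1·(+1735.2) + 1·(+223.8) + 2·(-324.6) + U
U = -682.8 − (+1487.6) = -2170.4 kJ/mol

U = -2170.4 kJ/mol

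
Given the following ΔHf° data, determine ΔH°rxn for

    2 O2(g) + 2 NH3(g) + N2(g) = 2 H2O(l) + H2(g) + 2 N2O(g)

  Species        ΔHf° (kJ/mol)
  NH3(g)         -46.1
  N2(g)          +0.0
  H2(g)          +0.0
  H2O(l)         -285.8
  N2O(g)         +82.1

Products: 2·(-285.8) + 1·(+0.0) + 2·(+82.1) = -407.4
Reactants: 2·(+0.0) + 2·(-46.1) + 1·(+0.0) = -92.2
ΔH°rxn = (-407.4) − (-92.2) = -315.2 kJ/mol

ΔH°rxn = -315.2 kJ/mol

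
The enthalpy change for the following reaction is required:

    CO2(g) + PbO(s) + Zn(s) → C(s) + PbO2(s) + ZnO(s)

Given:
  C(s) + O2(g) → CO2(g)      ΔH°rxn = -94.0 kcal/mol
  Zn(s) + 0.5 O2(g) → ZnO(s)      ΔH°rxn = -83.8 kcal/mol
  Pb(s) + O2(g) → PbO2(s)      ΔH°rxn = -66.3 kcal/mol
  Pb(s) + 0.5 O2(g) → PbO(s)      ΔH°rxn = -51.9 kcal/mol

equation 1 reversed (CO2(g) must end up as a reactant): +94.0 kcal/mol
equation 2 as written (ZnO(s) already on the product side): -83.8 kcal/mol
equation 3 as written (PbO2(s) already on the product side): -66.3 kcal/mol
equation 4 reversed (reverse to put PbO(s) on the reactant side): +51.9 kcal/mol
ΔH°rxn = (+94.0) + (-83.8) + (-66.3) + (+51.9) = -4.2 kcal/mol

ΔH°rxn = -4.2 kcal/mol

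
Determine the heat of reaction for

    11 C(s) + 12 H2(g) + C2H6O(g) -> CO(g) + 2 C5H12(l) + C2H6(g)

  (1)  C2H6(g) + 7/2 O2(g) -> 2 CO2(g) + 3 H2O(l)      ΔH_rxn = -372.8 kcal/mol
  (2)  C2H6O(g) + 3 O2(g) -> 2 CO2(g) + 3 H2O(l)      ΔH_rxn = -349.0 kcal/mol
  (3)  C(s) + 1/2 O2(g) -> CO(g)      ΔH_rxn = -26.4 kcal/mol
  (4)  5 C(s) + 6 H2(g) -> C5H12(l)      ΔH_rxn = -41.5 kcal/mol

ΔH_rxn = -85.6 kcal/mol

(1) reversed: +372.8 kcal/mol
(2) as written: -349.0 kcal/mol
(3) as written: -26.4 kcal/mol
(4) × 2: (2)·(-41.5) = -83.0 kcal/mol
ΔH_rxn = (+372.8) + (-349.0) + (-26.4) + (-83.0) = -85.6 kcal/mol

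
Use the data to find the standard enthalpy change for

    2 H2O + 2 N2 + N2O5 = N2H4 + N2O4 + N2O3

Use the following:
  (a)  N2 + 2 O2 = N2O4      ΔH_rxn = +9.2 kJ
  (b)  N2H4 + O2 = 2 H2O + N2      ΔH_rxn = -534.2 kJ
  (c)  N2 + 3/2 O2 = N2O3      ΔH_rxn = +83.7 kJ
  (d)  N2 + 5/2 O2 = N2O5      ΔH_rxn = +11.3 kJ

(a) as written (N2O4 already on the product side): +9.2 kJ
(b) reversed (N2H4 must end up as a product): +534.2 kJ
(c) as written (N2O3 already on the product side): +83.7 kJ
(d) reversed (N2O5 must end up as a reactant): -11.3 kJ
ΔH_rxn = (1)·(+9.2) + (-1)·(-534.2) + (1)·(+83.7) + (-1)·(+11.3) = 615.8 kJ

ΔH_rxn = 615.8 kJ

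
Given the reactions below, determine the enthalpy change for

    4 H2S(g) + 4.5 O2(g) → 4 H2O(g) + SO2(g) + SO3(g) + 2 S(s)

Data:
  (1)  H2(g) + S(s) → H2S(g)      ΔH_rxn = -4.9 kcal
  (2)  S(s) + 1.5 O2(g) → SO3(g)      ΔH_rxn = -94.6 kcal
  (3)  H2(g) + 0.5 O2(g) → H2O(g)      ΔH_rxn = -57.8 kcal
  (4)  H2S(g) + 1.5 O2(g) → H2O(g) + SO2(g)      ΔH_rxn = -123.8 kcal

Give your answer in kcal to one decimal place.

ΔH_rxn = -377.1 kcal

(1) reversed and × 3: (-3)·(-4.9) = +14.7 kcal
(2) as written (SO3(g) already on the product side): -94.6 kcal
(3) × 3: (3)·(-57.8) = -173.4 kcal
(4) as written (SO2(g) already on the product side): -123.8 kcal
ΔH_rxn = (-3)·(-4.9) + (1)·(-94.6) + (3)·(-57.8) + (1)·(-123.8) = -377.1 kcal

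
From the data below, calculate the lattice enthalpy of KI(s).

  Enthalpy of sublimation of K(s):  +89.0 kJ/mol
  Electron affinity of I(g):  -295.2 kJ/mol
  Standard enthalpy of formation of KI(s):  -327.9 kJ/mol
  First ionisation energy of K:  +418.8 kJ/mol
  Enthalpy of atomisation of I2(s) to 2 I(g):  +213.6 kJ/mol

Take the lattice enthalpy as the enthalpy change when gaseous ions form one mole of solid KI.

ΔHf° = 1·ΔHsub + 1·(ΣIE) + 1/2·D(I2) + 1·EA + U
-327.9 = 1·(+89.0) + 1·(+418.8) + 1/2·(+213.6) + 1·(-295.2) + U
U = -327.9 − (+319.4) = -647.3 kJ/mol

U = -647.3 kJ/mol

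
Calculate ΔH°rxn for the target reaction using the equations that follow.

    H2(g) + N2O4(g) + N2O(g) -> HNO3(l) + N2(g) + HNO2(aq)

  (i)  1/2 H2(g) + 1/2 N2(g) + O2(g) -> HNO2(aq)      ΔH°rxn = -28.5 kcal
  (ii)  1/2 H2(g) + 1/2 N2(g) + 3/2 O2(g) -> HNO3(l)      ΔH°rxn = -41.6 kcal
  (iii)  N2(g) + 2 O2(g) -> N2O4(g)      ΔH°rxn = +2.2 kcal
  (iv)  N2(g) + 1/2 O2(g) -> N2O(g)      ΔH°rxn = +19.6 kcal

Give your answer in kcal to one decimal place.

(i) as written: -28.5 kcal
(ii) as written: -41.6 kcal
(iii) reversed: -2.2 kcal
(iv) reversed: -19.6 kcal
By Hess's law, ΔH°rxn = (1)·(-28.5) + (1)·(-41.6) + (-1)·(+2.2) + (-1)·(+19.6) = -91.9 kcal

ΔH°rxn = -91.9 kcal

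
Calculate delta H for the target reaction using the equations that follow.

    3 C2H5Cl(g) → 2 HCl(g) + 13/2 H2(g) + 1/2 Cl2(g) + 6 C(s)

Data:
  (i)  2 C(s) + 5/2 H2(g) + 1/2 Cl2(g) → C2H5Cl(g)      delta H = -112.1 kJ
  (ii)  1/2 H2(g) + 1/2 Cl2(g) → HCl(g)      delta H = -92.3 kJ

(i) reversed and × 3: (-3)·(-112.1) = +336.3 kJ
(ii) × 2: (2)·(-92.3) = -184.6 kJ
Combining the equations, delta H = (-3)·(-112.1) + (2)·(-92.3) = 151.7 kJ

delta H = 151.7 kJ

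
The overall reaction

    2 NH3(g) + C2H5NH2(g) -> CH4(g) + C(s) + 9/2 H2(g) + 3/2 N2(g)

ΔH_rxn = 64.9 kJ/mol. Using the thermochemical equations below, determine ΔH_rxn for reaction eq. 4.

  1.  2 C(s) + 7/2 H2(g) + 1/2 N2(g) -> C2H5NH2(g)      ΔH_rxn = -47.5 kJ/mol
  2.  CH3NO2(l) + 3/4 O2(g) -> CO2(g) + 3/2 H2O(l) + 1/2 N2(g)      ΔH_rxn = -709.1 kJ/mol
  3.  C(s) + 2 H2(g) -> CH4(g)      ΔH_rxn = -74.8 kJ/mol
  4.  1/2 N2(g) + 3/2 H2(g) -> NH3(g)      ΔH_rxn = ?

eq. 1 reversed: +47.5 kJ/mol
eq. 2: not needed.
eq. 3 as written: -74.8 kJ/mol
eq. 4 reversed and × 2: contributes −2·x
+64.9 = (+47.5) + (-74.8) − 2·x
x = (+64.9 − (-27.3)) / (-2) = -46.1 kJ/mol

ΔH_rxn = -46.1 kJ/mol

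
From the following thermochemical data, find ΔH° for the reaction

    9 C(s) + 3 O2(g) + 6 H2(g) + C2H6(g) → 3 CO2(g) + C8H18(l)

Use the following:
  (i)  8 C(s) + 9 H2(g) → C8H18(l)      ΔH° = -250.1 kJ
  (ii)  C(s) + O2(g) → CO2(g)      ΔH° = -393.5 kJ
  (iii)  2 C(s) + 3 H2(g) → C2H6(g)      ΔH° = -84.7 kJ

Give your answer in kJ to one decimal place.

ΔH° = -1345.9 kJ

(i) as written: -250.1 kJ
(ii) × 3: (3)·(-393.5) = -1180.5 kJ
(iii) reversed: +84.7 kJ
Summing the manipulated equations, ΔH° = (-250.1) + (-1180.5) + (+84.7) = -1345.9 kJ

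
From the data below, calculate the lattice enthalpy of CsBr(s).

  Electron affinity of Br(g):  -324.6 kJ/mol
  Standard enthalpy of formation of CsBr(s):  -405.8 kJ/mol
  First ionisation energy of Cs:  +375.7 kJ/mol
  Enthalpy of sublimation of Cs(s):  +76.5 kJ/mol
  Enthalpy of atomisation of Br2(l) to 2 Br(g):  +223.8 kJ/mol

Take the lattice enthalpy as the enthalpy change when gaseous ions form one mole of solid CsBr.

U = -645.3 kJ/mol

ΔHf° = 1·ΔHsub + 1·(ΣIE) + 1/2·D(Br2) + 1·EA + U
-405.8 = 1·(+76.5) + 1·(+375.7) + 1/2·(+223.8) + 1·(-324.6) + U
U = -405.8 − (+239.5) = -645.3 kJ/mol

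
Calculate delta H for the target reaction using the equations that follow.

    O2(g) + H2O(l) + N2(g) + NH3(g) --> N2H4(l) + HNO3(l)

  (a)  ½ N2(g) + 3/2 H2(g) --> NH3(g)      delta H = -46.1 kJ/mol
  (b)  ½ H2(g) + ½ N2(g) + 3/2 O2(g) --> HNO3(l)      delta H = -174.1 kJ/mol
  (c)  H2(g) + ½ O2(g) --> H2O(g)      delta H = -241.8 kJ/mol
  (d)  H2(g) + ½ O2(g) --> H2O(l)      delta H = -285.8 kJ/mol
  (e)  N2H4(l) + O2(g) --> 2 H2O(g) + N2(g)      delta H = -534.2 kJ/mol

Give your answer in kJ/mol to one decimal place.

delta H = 208.4 kJ/mol

(a) reversed (reverse to put NH3(g) on the reactant side): +46.1 kJ/mol
(b) as written (HNO3(l) already on the product side): -174.1 kJ/mol
(c) × 2: (2)·(-241.8) = -483.6 kJ/mol
(d) reversed (H2O(l) must end up as a reactant): +285.8 kJ/mol
(e) reversed (reverse to put N2H4(l) on the product side): +534.2 kJ/mol
delta H = (-1)·(-46.1) + (1)·(-174.1) + (2)·(-241.8) + (-1)·(-285.8) + (-1)·(-534.2) = 208.4 kJ/mol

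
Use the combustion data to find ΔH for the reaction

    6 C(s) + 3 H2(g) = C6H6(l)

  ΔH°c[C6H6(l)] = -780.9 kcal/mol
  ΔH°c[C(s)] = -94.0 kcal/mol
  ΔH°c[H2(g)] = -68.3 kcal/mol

With combustion enthalpies, reactants minus products:
= [6·(-94.0) + 3·(-68.3)] − [1·(-780.9)]
= 12.0 kcal/mol

ΔH = 12.0 kcal/mol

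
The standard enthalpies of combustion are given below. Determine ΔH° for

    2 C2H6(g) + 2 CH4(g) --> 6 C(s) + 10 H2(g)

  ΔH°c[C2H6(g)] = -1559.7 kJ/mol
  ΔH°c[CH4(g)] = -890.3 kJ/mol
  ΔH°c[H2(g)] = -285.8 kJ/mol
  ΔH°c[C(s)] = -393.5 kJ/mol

ΔH° = 319.0 kJ/mol

With combustion enthalpies, reactants minus products:
= [2·(-1559.7) + 2·(-890.3)] − [6·(-393.5) + 10·(-285.8)]
= 319.0 kJ/mol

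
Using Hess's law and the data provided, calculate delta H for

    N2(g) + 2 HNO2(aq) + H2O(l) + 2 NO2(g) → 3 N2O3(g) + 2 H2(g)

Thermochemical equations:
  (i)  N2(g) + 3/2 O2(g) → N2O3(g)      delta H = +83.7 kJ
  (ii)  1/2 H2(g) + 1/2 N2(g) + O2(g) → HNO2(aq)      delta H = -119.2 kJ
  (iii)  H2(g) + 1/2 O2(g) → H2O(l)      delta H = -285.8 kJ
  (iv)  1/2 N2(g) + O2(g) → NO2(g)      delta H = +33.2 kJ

(i) × 3: (3)·(+83.7) = +251.1 kJ
(ii) reversed and × 2: (-2)·(-119.2) = +238.4 kJ
(iii) reversed: +285.8 kJ
(iv) reversed and × 2: (-2)·(+33.2) = -66.4 kJ
delta H = (3)·(+83.7) + (-2)·(-119.2) + (-1)·(-285.8) + (-2)·(+33.2) = 708.9 kJ

delta H = 708.9 kJ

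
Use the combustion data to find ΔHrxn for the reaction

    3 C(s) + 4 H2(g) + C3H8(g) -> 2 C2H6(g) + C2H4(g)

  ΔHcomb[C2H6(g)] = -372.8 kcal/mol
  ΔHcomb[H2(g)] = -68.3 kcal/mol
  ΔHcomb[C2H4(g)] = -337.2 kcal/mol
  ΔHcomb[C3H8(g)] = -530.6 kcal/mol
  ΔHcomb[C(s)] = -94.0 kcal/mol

With combustion enthalpies, reactants minus products:
= [3·(-94.0) + 4·(-68.3) + 1·(-530.6)] − [2·(-372.8) + 1·(-337.2)]
= -3.0 kcal/mol

ΔHrxn = -3.0 kcal/mol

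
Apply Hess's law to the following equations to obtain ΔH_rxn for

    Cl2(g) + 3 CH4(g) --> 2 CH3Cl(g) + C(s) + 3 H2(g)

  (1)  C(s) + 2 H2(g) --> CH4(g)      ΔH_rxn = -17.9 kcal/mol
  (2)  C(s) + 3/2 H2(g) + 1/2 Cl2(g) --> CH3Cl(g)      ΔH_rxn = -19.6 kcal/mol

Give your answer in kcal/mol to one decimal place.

ΔH_rxn = 14.5 kcal/mol

(1) reversed and × 3 (CH4(g) must end up as a reactant; scale by 3 for the 3 CH4(g)): (-3)·(-17.9) = +53.7 kcal/mol
(2) × 2 (×2 to match 2 CH3Cl(g) in the target): (2)·(-19.6) = -39.2 kcal/mol
Since enthalpy is a state function, ΔH_rxn = (+53.7) + (-39.2) = 14.5 kcal/mol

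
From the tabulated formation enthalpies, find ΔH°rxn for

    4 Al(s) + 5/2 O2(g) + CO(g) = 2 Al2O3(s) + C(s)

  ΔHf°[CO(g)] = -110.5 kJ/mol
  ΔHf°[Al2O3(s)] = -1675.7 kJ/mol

ΔH°rxn = Σ nΔHf°(products) − Σ nΔHf°(reactants).
Products: 2·(-1675.7) + 1·(+0.0) = -3351.4
Reactants: 4·(+0.0) + 5/2·(+0.0) + 1·(-110.5) = -110.5
ΔH°rxn = (-3351.4) − (-110.5) = -3240.9 kJ/mol

ΔH°rxn = -3240.9 kJ/mol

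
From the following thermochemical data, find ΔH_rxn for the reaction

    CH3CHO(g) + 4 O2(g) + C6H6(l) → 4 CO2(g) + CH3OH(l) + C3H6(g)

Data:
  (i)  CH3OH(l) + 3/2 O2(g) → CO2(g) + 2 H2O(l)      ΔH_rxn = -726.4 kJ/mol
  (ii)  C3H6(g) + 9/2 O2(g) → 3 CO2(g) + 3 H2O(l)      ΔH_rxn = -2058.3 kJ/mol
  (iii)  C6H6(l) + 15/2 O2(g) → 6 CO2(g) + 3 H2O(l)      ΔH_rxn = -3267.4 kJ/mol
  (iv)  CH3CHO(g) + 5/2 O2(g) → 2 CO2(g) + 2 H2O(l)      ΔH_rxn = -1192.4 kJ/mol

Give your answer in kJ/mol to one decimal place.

(i) reversed: +726.4 kJ/mol
(ii) reversed: +2058.3 kJ/mol
(iii) as written: -3267.4 kJ/mol
(iv) as written: -1192.4 kJ/mol
Since enthalpy is a state function, ΔH_rxn = (-1)·(-726.4) + (-1)·(-2058.3) + (1)·(-3267.4) + (1)·(-1192.4) = -1675.1 kJ/mol

ΔH_rxn = -1675.1 kJ/mol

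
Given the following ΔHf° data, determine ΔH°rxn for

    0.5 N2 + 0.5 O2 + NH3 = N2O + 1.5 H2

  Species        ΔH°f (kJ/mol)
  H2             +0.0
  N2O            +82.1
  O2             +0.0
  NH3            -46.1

Products: 1·(+82.1) + 3/2·(+0.0) = +82.1
Reactants: 1/2·(+0.0) + 1/2·(+0.0) + 1·(-46.1) = -46.1
ΔH°rxn = (+82.1) − (-46.1) = 128.2 kJ/mol

ΔH°rxn = 128.2 kJ/mol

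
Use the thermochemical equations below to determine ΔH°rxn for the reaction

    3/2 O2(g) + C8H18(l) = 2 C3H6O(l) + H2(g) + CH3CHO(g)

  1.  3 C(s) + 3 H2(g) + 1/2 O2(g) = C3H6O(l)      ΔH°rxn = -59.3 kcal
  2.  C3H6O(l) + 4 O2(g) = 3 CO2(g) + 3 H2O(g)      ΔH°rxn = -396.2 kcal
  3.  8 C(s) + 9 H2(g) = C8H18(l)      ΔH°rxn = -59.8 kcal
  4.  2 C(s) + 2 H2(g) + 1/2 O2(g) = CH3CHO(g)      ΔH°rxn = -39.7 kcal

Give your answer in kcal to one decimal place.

ΔH°rxn = -98.5 kcal

eq. 1 × 2: (2)·(-59.3) = -118.6 kcal
eq. 2: not needed.
eq. 3 reversed: +59.8 kcal
eq. 4 as written: -39.7 kcal
Since enthalpy is a state function, ΔH°rxn = (-118.6) + (+59.8) + (-39.7) = -98.5 kcal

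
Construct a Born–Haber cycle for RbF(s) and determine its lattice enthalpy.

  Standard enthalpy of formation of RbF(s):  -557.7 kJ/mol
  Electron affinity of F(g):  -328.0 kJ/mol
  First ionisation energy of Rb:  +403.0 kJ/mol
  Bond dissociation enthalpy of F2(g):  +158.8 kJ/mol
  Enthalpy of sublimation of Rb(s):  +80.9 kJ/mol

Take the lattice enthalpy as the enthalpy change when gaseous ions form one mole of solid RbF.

ΔHf° = 1·ΔHsub + 1·(ΣIE) + 1/2·D(F2) + 1·EA + U
-557.7 = 1·(+80.9) + 1·(+403.0) + 1/2·(+158.8) + 1·(-328.0) + U
U = -557.7 − (+235.3) = -793.0 kJ/mol

U = -793.0 kJ/mol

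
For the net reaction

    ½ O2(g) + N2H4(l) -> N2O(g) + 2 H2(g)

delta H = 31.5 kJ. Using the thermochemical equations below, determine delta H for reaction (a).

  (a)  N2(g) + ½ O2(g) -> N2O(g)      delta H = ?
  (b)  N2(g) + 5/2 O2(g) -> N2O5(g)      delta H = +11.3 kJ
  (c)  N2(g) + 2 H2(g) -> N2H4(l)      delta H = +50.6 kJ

(a) as written: contributes x
(b): not needed.
(c) reversed: -50.6 kJ
+31.5 = (-50.6) + x
x = (+31.5 − (-50.6)) / (1) = 82.1 kJ

delta H = 82.1 kJ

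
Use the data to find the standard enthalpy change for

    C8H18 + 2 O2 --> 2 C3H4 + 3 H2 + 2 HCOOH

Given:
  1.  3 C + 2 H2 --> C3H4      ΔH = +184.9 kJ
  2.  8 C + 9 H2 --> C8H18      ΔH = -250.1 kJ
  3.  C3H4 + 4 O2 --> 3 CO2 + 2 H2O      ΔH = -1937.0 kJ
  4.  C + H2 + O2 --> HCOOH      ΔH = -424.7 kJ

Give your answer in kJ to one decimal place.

eq. 1 × 2: (2)·(+184.9) = +369.8 kJ
eq. 2 reversed: +250.1 kJ
eq. 3: not needed.
eq. 4 × 2: (2)·(-424.7) = -849.4 kJ
ΔH = (+369.8) + (+250.1) + (-849.4) = -229.5 kJ

ΔH = -229.5 kJ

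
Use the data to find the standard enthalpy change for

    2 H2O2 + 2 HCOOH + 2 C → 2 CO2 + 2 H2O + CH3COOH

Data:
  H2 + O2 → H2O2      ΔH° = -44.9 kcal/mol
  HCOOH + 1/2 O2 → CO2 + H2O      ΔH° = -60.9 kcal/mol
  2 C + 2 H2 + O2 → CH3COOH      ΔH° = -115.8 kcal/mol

equation 1 reversed and × 2: (-2)·(-44.9) = +89.8 kcal/mol
equation 2 × 2: (2)·(-60.9) = -121.8 kcal/mol
equation 3 as written: -115.8 kcal/mol
Summing the manipulated equations, ΔH° = (-2)·(-44.9) + (2)·(-60.9) + (1)·(-115.8) = -147.8 kcal/mol

ΔH° = -147.8 kcal/mol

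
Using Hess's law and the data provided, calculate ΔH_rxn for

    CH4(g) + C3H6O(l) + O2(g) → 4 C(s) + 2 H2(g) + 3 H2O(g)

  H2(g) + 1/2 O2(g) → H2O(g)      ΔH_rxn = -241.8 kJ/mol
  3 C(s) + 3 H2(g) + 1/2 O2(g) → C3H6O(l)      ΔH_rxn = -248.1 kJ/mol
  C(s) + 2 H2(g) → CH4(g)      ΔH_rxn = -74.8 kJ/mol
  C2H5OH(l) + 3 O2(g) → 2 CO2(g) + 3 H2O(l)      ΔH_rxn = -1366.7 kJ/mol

equation 1 × 3: (3)·(-241.8) = -725.4 kJ/mol
equation 2 reversed: +248.1 kJ/mol
equation 3 reversed: +74.8 kJ/mol
equation 4: not needed.
Summing the manipulated equations, ΔH_rxn = (3)·(-241.8) + (-1)·(-248.1) + (-1)·(-74.8) = -402.5 kJ/mol

ΔH_rxn = -402.5 kJ/mol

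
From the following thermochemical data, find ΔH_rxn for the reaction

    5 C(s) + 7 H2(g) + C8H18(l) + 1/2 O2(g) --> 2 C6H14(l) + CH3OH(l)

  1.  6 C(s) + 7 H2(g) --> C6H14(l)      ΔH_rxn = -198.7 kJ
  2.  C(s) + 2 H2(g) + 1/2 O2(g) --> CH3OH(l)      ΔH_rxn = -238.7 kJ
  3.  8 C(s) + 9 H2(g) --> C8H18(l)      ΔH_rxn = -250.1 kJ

eq. 1 × 2: (2)·(-198.7) = -397.4 kJ
eq. 2 as written: -238.7 kJ
eq. 3 reversed: +250.1 kJ
By Hess's law, ΔH_rxn = (2)·(-198.7) + (1)·(-238.7) + (-1)·(-250.1) = -386.0 kJ

ΔH_rxn = -386.0 kJ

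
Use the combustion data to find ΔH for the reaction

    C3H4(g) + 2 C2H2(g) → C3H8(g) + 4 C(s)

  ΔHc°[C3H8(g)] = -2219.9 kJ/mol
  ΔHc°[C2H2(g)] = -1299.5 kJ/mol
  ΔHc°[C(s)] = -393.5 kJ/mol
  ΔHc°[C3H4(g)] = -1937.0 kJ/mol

Using ΔH = Σ nΔHc°(reactants) − Σ nΔHc°(products):
= [1·(-1937.0) + 2·(-1299.5)] − [1·(-2219.9) + 4·(-393.5)]
= -742.1 kJ/mol

ΔH = -742.1 kJ/mol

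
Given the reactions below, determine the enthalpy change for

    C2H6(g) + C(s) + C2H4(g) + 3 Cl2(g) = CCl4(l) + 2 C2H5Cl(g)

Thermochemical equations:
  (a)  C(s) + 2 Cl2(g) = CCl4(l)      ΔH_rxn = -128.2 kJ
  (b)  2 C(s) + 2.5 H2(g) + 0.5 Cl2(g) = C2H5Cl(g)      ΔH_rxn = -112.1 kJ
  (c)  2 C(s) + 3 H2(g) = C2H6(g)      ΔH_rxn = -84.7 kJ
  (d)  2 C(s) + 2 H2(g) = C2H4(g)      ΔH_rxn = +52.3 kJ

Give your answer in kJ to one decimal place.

(a) as written: -128.2 kJ
(b) × 2: (2)·(-112.1) = -224.2 kJ
(c) reversed: +84.7 kJ
(d) reversed: -52.3 kJ
ΔH_rxn = (-128.2) + (-224.2) + (+84.7) + (-52.3) = -320.0 kJ

ΔH_rxn = -320.0 kJ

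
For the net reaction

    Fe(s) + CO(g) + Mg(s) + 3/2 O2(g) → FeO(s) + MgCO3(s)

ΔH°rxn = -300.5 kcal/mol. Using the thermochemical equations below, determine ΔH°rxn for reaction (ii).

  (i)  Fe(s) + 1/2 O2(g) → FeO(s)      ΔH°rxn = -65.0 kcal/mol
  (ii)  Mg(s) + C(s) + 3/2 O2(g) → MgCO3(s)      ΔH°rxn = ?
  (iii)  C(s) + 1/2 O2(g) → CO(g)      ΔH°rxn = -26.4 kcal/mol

ΔH°rxn = -261.9 kcal/mol

(i) as written: -65.0 kcal/mol
(ii) as written: contributes x
(iii) reversed: +26.4 kcal/mol
-300.5 = (-65.0) + (+26.4) + x
x = (-300.5 − (-38.6)) / (1) = -261.9 kcal/mol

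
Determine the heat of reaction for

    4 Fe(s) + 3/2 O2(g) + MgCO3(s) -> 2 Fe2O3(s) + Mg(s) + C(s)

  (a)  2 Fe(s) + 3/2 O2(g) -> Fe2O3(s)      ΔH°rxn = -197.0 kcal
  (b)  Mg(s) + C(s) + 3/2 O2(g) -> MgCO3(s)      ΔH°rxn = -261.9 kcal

ΔH°rxn = -132.1 kcal

(a) × 2 (×2 to match 2 Fe2O3(s) in the target): (2)·(-197.0) = -394.0 kcal
(b) reversed (reverse to put MgCO3(s) on the reactant side): +261.9 kcal
ΔH°rxn = (2)·(-197.0) + (-1)·(-261.9) = -132.1 kcal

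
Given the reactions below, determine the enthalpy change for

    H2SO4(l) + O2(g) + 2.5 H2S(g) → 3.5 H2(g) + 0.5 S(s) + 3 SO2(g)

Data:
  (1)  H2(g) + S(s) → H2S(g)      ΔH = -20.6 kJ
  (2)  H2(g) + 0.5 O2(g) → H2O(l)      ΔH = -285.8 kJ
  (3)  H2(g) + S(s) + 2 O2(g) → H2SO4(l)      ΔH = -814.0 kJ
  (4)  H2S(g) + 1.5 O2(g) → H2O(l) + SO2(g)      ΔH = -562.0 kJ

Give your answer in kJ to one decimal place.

(1) × 1/2: (1/2)·(-20.6) = -10.3 kJ
(2) reversed and × 3: (-3)·(-285.8) = +857.4 kJ
(3) reversed (reverse to put H2SO4(l) on the reactant side): +814.0 kJ
(4) × 3 (scale by 3 for the 3 SO2(g)): (3)·(-562.0) = -1686.0 kJ
ΔH = (1/2)·(-20.6) + (-3)·(-285.8) + (-1)·(-814.0) + (3)·(-562.0) = -24.9 kJ

ΔH = -24.9 kJ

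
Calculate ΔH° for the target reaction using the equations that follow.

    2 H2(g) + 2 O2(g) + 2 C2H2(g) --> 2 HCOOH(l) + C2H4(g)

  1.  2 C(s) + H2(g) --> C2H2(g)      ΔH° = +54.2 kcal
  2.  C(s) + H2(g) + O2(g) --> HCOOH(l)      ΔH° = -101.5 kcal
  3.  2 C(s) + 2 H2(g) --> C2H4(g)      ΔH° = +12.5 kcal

eq. 1 reversed and × 2: (-2)·(+54.2) = -108.4 kcal
eq. 2 × 2: (2)·(-101.5) = -203.0 kcal
eq. 3 as written: +12.5 kcal
By Hess's law, ΔH° = (-108.4) + (-203.0) + (+12.5) = -298.9 kcal

ΔH° = -298.9 kcal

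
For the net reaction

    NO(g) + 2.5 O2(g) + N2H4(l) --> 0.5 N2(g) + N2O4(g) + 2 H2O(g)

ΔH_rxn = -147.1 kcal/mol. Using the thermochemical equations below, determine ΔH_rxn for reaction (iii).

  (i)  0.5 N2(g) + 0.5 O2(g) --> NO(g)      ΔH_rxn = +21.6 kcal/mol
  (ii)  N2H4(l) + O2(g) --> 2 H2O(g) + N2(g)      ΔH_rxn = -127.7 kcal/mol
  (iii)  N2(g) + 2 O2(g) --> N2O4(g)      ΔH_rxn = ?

ΔH_rxn = 2.2 kcal/mol

(i) reversed: -21.6 kcal/mol
(ii) as written: -127.7 kcal/mol
(iii) as written: contributes x
-147.1 = (-21.6) + (-127.7) + x
x = (-147.1 − (-149.3)) / (1) = 2.2 kcal/mol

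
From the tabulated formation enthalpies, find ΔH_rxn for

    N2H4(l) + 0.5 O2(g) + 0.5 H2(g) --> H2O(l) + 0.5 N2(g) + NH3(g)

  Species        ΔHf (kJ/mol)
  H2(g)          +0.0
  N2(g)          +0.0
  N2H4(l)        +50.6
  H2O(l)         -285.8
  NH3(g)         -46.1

ΔH_rxn = -382.5 kJ/mol

Products: 1·(-285.8) + 1/2·(+0.0) + 1·(-46.1) = -331.9
Reactants: 1·(+50.6) + 1/2·(+0.0) + 1/2·(+0.0) = +50.6
ΔH_rxn = (-331.9) − (+50.6) = -382.5 kJ/mol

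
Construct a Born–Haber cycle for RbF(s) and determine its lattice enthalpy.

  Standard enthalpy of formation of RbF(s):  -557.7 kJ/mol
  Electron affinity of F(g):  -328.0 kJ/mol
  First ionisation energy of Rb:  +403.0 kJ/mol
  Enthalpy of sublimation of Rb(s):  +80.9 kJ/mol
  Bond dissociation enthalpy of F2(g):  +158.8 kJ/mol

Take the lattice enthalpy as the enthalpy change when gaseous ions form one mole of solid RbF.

U = -793.0 kJ/mol

ΔHf° = 1·ΔHsub + 1·(ΣIE) + 1/2·D(F2) + 1·EA + U
-557.7 = 1·(+80.9) + 1·(+403.0) + 1/2·(+158.8) + 1·(-328.0) + U
U = -557.7 − (+235.3) = -793.0 kJ/mol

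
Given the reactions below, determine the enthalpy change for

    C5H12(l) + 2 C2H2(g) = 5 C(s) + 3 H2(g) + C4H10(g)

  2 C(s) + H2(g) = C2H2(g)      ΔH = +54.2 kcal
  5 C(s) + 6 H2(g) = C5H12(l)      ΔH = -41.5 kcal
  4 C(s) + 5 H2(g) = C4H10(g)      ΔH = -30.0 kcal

ΔH = -96.9 kcal

equation 1 reversed and × 2 (reverse to put C2H2(g) on the reactant side; scale by 2 for the 2 C2H2(g)): (-2)·(+54.2) = -108.4 kcal
equation 2 reversed (C5H12(l) must end up as a reactant): +41.5 kcal
equation 3 as written (C4H10(g) already on the product side): -30.0 kcal
ΔH = (-108.4) + (+41.5) + (-30.0) = -96.9 kcal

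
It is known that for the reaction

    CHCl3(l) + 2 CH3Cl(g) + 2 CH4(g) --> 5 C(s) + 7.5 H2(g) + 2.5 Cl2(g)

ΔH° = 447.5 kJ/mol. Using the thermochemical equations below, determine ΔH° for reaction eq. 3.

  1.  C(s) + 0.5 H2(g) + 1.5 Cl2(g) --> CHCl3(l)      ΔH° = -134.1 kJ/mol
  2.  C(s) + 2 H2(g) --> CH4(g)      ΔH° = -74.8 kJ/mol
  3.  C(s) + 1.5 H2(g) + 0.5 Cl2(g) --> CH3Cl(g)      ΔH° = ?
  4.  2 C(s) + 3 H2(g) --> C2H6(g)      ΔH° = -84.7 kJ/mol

eq. 1 reversed (CHCl3(l) must end up as a reactant): +134.1 kJ/mol
eq. 2 reversed and × 2 (reverse to put CH4(g) on the reactant side; ×2 to match 2 CH4(g) in the target): (-2)·(-74.8) = +149.6 kJ/mol
eq. 3 reversed and × 2 (CH3Cl(g) must end up as a reactant; scale by 2 for the 2 CH3Cl(g)): contributes −2·x
eq. 4: not needed (C2H6(g) appears nowhere else).
+447.5 = (+134.1) + (+149.6) − 2·x
x = (+447.5 − (+283.7)) / (-2) = -81.9 kJ/mol

ΔH° = -81.9 kJ/mol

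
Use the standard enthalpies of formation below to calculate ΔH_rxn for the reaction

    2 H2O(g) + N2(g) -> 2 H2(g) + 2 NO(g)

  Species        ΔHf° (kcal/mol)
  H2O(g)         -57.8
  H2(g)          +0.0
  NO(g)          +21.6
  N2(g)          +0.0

ΔH_rxn = 158.8 kcal/mol

Products: 2·(+0.0) + 2·(+21.6) = +43.2
Reactants: 2·(-57.8) + 1·(+0.0) = -115.6
ΔH_rxn = (+43.2) − (-115.6) = 158.8 kcal/mol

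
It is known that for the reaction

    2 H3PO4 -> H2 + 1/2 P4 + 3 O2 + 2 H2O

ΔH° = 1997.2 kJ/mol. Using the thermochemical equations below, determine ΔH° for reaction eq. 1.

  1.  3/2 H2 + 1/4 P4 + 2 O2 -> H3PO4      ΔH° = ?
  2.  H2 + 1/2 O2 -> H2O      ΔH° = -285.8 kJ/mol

eq. 1 reversed and × 2: contributes −2·x
eq. 2 × 2: (2)·(-285.8) = -571.6 kJ/mol
+1997.2 = (-571.6) − 2·x
x = (+1997.2 − (-571.6)) / (-2) = -1284.4 kJ/mol

ΔH° = -1284.4 kJ/mol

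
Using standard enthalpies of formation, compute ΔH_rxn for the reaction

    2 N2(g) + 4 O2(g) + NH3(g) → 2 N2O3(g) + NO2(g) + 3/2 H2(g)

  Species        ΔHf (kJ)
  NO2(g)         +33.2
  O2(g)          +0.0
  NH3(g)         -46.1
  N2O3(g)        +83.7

ΔH_rxn = 246.7 kJ

Products: 2·(+83.7) + 1·(+33.2) + 3/2·(+0.0) = +200.6
Reactants: 2·(+0.0) + 4·(+0.0) + 1·(-46.1) = -46.1
ΔH_rxn = (+200.6) − (-46.1) = 246.7 kJ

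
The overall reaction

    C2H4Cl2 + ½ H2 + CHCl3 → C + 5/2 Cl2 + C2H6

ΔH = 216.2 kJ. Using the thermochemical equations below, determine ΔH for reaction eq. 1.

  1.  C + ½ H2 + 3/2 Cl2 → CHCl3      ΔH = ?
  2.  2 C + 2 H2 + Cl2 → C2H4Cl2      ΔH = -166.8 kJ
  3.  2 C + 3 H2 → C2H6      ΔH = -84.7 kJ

ΔH = -134.1 kJ

eq. 1 reversed: contributes −x
eq. 2 reversed: +166.8 kJ
eq. 3 as written: -84.7 kJ
+216.2 = (+166.8) + (-84.7) − x
x = (+216.2 − (+82.1)) / (-1) = -134.1 kJ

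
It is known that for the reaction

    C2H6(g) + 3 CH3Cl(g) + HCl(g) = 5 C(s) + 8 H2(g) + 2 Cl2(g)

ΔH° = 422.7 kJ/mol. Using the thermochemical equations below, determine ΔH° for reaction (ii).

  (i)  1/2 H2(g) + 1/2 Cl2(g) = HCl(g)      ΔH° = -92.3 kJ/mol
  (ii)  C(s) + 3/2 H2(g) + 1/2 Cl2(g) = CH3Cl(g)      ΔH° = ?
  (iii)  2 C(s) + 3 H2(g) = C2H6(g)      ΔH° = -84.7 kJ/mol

(i) reversed: +92.3 kJ/mol
(ii) reversed and × 3: contributes −3·x
(iii) reversed: +84.7 kJ/mol
+422.7 = (+92.3) + (+84.7) − 3·x
x = (+422.7 − (+177.0)) / (-3) = -81.9 kJ/mol

ΔH° = -81.9 kJ/mol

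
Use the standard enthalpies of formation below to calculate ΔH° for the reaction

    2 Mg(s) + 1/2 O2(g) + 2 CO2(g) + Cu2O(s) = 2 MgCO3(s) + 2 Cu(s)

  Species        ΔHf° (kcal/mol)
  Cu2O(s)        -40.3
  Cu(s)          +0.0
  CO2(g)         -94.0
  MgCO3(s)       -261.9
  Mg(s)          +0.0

ΔH° = -295.5 kcal/mol

ΔH°rxn = Σ nΔHf°(products) − Σ nΔHf°(reactants).
Products: 2·(-261.9) + 2·(+0.0) = -523.8
Reactants: 2·(+0.0) + 1/2·(+0.0) + 2·(-94.0) + 1·(-40.3) = -228.3
ΔH° = (-523.8) − (-228.3) = -295.5 kcal/mol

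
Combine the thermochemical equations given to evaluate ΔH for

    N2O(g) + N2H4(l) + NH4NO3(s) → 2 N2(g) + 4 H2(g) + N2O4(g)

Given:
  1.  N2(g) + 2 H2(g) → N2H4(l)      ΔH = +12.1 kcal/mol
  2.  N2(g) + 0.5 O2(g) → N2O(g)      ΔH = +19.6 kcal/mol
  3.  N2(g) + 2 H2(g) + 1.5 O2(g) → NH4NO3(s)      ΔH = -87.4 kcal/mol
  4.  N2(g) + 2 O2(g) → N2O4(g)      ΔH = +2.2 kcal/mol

ΔH = 57.9 kcal/mol

eq. 1 reversed (reverse to put N2H4(l) on the reactant side): -12.1 kcal/mol
eq. 2 reversed (N2O(g) must end up as a reactant): -19.6 kcal/mol
eq. 3 reversed (NH4NO3(s) must end up as a reactant): +87.4 kcal/mol
eq. 4 as written (N2O4(g) already on the product side): +2.2 kcal/mol
Combining the equations, ΔH = (-1)·(+12.1) + (-1)·(+19.6) + (-1)·(-87.4) + (1)·(+2.2) = 57.9 kcal/mol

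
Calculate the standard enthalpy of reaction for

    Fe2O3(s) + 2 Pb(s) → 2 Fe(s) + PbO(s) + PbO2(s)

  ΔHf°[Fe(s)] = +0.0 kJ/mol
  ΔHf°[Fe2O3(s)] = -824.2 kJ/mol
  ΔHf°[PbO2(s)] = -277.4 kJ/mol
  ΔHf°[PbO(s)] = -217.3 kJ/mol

Products: 2·(+0.0) + 1·(-217.3) + 1·(-277.4) = -494.7
Reactants: 1·(-824.2) + 2·(+0.0) = -824.2
ΔH° = (-494.7) − (-824.2) = 329.5 kJ/mol

ΔH° = 329.5 kJ/mol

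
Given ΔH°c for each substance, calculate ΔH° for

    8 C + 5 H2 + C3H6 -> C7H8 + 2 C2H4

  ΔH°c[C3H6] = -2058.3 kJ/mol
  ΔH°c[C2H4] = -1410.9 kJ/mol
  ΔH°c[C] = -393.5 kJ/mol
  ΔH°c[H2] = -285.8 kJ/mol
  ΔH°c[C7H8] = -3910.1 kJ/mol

Using ΔH = Σ nΔHc°(reactants) − Σ nΔHc°(products):
= [8·(-393.5) + 5·(-285.8) + 1·(-2058.3)] − [1·(-3910.1) + 2·(-1410.9)]
= 96.6 kJ/mol

ΔH° = 96.6 kJ/mol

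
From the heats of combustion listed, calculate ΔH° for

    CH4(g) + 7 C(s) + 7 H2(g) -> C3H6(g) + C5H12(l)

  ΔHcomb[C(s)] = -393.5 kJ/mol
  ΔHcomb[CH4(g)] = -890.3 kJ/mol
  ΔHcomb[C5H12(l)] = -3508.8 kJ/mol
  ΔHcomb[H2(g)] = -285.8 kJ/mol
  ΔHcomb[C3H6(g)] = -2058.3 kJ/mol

ΔH° = -78.3 kJ/mol

Using ΔH = Σ nΔHc°(reactants) − Σ nΔHc°(products):
= [1·(-890.3) + 7·(-393.5) + 7·(-285.8)] − [1·(-2058.3) + 1·(-3508.8)]
= -78.3 kJ/mol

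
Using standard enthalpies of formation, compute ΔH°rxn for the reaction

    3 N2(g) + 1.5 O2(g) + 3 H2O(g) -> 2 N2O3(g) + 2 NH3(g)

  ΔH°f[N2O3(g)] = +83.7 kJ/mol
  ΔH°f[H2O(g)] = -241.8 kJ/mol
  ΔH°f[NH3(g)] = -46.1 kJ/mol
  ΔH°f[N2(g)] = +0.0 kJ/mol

ΔH°rxn = Σ nΔHf°(products) − Σ nΔHf°(reactants).
Products: 2·(+83.7) + 2·(-46.1) = +75.2
Reactants: 3·(+0.0) + 3/2·(+0.0) + 3·(-241.8) = -725.4
ΔH°rxn = (+75.2) − (-725.4) = 800.6 kJ/mol

ΔH°rxn = 800.6 kJ/mol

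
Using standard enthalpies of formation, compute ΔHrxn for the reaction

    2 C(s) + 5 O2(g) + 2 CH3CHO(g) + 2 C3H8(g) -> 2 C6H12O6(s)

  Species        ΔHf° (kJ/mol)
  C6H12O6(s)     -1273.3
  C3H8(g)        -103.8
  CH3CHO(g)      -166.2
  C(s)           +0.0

ΔHrxn = -2006.6 kJ/mol

Products: 2·(-1273.3) = -2546.6
Reactants: 2·(+0.0) + 5·(+0.0) + 2·(-166.2) + 2·(-103.8) = -540.0
ΔHrxn = (-2546.6) − (-540.0) = -2006.6 kJ/mol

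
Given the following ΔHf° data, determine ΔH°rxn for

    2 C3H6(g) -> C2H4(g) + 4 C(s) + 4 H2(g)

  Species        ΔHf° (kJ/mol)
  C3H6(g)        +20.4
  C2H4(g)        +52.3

Products: 1·(+52.3) + 4·(+0.0) + 4·(+0.0) = +52.3
Reactants: 2·(+20.4) = +40.8
ΔH°rxn = (+52.3) − (+40.8) = 11.5 kJ/mol

ΔH°rxn = 11.5 kJ/mol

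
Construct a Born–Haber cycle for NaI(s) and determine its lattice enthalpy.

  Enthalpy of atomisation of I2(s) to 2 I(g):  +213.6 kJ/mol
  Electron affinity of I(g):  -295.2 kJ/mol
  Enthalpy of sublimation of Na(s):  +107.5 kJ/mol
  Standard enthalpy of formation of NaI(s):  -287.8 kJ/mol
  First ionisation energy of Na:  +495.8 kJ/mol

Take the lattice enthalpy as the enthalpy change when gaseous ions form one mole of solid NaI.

U = -702.7 kJ/mol

ΔHf° = 1·ΔHsub + 1·(ΣIE) + 1/2·D(I2) + 1·EA + U
-287.8 = 1·(+107.5) + 1·(+495.8) + 1/2·(+213.6) + 1·(-295.2) + U
U = -287.8 − (+414.9) = -702.7 kJ/mol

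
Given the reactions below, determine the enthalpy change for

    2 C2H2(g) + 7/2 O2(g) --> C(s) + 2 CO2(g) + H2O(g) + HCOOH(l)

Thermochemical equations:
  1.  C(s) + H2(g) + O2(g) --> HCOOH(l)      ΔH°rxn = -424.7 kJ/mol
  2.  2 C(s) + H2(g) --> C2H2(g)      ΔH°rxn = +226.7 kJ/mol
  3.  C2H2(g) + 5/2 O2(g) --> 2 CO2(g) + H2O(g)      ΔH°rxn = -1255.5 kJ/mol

ΔH°rxn = -1906.9 kJ/mol

eq. 1 as written: -424.7 kJ/mol
eq. 2 reversed: -226.7 kJ/mol
eq. 3 as written: -1255.5 kJ/mol
By Hess's law, ΔH°rxn = (-424.7) + (-226.7) + (-1255.5) = -1906.9 kJ/mol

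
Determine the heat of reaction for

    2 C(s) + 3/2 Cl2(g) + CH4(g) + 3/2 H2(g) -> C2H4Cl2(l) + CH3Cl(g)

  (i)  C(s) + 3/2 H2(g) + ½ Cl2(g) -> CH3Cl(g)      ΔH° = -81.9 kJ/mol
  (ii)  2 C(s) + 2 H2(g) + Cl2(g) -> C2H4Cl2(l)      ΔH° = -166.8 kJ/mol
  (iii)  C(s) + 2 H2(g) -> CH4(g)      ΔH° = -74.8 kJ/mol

ΔH° = -173.9 kJ/mol

(i) as written (CH3Cl(g) already on the product side): -81.9 kJ/mol
(ii) as written (C2H4Cl2(l) already on the product side): -166.8 kJ/mol
(iii) reversed (CH4(g) must end up as a reactant): +74.8 kJ/mol
ΔH° = (1)·(-81.9) + (1)·(-166.8) + (-1)·(-74.8) = -173.9 kJ/mol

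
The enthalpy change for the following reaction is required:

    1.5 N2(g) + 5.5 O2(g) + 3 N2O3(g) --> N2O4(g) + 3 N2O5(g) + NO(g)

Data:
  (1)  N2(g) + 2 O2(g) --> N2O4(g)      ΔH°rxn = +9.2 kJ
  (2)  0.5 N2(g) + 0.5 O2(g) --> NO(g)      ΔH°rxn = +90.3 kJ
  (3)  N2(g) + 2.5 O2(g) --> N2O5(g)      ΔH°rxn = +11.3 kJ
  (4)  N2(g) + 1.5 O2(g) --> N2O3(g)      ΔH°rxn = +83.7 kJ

(1) as written (N2O4(g) already on the product side): +9.2 kJ
(2) as written (NO(g) already on the product side): +90.3 kJ
(3) × 3 (×3 to match 3 N2O5(g) in the target): (3)·(+11.3) = +33.9 kJ
(4) reversed and × 3 (N2O3(g) must end up as a reactant; ×3 to match 3 N2O3(g) in the target): (-3)·(+83.7) = -251.1 kJ
Combining the equations, ΔH°rxn = (+9.2) + (+90.3) + (+33.9) + (-251.1) = -117.7 kJ

ΔH°rxn = -117.7 kJ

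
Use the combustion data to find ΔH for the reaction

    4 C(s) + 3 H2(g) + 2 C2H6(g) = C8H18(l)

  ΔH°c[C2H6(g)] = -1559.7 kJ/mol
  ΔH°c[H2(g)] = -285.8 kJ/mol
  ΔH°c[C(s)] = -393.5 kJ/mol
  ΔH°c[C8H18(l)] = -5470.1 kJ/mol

ΔH = -80.7 kJ/mol

With combustion enthalpies, reactants minus products:
= [4·(-393.5) + 3·(-285.8) + 2·(-1559.7)] − [1·(-5470.1)]
= -80.7 kJ/mol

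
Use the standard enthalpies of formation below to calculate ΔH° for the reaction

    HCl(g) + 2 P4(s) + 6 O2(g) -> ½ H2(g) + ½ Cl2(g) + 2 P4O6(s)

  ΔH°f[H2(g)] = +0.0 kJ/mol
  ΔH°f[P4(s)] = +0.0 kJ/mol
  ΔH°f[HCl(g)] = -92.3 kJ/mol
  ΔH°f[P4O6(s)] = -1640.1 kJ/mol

ΔH° = -3187.9 kJ/mol

ΔH°rxn = Σ nΔHf°(products) − Σ nΔHf°(reactants).
Products: 1/2·(+0.0) + 1/2·(+0.0) + 2·(-1640.1) = -3280.2
Reactants: 1·(-92.3) + 2·(+0.0) + 6·(+0.0) = -92.3
ΔH° = (-3280.2) − (-92.3) = -3187.9 kJ/mol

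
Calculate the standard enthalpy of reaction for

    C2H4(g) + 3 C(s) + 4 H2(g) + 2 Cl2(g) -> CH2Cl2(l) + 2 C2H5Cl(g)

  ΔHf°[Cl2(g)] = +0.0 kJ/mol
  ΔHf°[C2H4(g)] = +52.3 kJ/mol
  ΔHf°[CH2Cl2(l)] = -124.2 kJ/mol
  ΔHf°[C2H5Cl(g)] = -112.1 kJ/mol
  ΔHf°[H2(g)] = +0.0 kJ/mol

Products: 1·(-124.2) + 2·(-112.1) = -348.4
Reactants: 1·(+52.3) + 3·(+0.0) + 4·(+0.0) + 2·(+0.0) = +52.3
ΔH°rxn = (-348.4) − (+52.3) = -400.7 kJ/mol

ΔH°rxn = -400.7 kJ/mol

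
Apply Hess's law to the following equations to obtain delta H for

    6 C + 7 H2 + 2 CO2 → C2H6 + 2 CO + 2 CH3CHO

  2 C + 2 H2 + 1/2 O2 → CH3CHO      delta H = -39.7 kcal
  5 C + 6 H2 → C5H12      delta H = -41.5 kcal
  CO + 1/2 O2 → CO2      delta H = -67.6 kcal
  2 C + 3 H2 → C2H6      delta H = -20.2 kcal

equation 1 × 2: (2)·(-39.7) = -79.4 kcal
equation 2: not needed.
equation 3 reversed and × 2: (-2)·(-67.6) = +135.2 kcal
equation 4 as written: -20.2 kcal
Since enthalpy is a state function, delta H = (2)·(-39.7) + (-2)·(-67.6) + (1)·(-20.2) = 35.6 kcal

delta H = 35.6 kcal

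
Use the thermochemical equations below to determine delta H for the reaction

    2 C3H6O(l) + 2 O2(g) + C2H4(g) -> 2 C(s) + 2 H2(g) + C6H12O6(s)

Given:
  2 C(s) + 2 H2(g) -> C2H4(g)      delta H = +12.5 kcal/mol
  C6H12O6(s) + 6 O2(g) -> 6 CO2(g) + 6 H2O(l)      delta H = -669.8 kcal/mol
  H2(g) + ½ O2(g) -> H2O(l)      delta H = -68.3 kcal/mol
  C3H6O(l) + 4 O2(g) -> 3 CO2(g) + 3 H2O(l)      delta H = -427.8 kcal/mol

delta H = -198.3 kcal/mol

equation 1 reversed: -12.5 kcal/mol
equation 2 reversed: +669.8 kcal/mol
equation 3: not needed.
equation 4 × 2: (2)·(-427.8) = -855.6 kcal/mol
Since enthalpy is a state function, delta H = (-1)·(+12.5) + (-1)·(-669.8) + (2)·(-427.8) = -198.3 kcal/mol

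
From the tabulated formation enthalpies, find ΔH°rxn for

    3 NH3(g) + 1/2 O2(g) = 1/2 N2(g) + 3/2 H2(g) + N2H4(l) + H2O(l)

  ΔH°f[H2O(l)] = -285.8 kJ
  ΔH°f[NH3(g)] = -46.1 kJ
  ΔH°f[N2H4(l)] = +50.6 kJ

Products: 1/2·(+0.0) + 3/2·(+0.0) + 1·(+50.6) + 1·(-285.8) = -235.2
Reactants: 3·(-46.1) + 1/2·(+0.0) = -138.3
ΔH°rxn = (-235.2) − (-138.3) = -96.9 kJ

ΔH°rxn = -96.9 kJ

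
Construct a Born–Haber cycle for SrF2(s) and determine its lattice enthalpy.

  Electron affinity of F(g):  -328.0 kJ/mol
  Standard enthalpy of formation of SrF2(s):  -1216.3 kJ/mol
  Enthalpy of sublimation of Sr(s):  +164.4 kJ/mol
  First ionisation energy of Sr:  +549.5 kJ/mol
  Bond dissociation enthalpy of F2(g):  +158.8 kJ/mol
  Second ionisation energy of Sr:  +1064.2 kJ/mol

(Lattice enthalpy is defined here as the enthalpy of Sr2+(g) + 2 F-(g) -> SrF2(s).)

ΔHf° = 1·ΔHsub + 1·(ΣIE) + 1·D(F2) + 2·EA + U
-1216.3 = 1·(+164.4) + 1·(+1613.7) + 1·(+158.8) + 2·(-328.0) + U
U = -1216.3 − (+1280.9) = -2497.2 kJ/mol

U = -2497.2 kJ/mol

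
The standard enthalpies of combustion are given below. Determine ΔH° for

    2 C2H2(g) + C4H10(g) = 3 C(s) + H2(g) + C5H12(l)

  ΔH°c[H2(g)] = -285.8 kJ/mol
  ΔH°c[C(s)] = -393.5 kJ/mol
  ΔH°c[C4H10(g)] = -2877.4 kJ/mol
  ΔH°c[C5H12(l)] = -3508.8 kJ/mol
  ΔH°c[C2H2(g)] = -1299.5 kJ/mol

Using ΔH = Σ nΔHc°(reactants) − Σ nΔHc°(products):
= [2·(-1299.5) + 1·(-2877.4)] − [3·(-393.5) + 1·(-285.8) + 1·(-3508.8)]
= -501.3 kJ/mol

ΔH° = -501.3 kJ/mol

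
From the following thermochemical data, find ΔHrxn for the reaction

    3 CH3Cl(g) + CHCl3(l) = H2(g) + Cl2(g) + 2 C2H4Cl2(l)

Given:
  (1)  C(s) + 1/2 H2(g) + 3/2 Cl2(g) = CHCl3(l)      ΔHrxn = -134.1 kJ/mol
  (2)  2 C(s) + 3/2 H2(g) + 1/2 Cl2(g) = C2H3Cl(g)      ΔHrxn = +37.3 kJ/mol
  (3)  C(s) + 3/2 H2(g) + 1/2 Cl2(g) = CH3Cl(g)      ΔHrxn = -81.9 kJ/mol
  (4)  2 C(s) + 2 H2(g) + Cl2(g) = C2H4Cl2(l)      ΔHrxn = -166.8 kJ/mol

(1) reversed: +134.1 kJ/mol
(2): not needed.
(3) reversed and × 3: (-3)·(-81.9) = +245.7 kJ/mol
(4) × 2: (2)·(-166.8) = -333.6 kJ/mol
By Hess's law, ΔHrxn = (-1)·(-134.1) + (-3)·(-81.9) + (2)·(-166.8) = 46.2 kJ/mol

ΔHrxn = 46.2 kJ/mol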